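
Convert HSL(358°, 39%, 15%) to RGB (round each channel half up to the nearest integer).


H=358°, S=0.39, L=0.15
C = (1-|2L-1|)×S = (1-|-0.70|)×0.39 = 0.117
H' = H/60 = 358/60 ≈ 5.9667; X = C×(1-|H' mod 2 - 1|) = 0.0039
m = L - C/2 = 0.15 - 0.0585 = 0.0915
Sector ⌊H'⌋ = 5 → (R',G',B') = (0.117, 0.0, 0.0039)
RGB = ((R'+m)×255, (G'+m)×255, (B'+m)×255) = (53.1675, 23.3325, 24.327)
Round half up → RGB(53, 23, 24)


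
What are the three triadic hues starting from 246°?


Triadic: equally spaced at 120° intervals
H1 = 246°
H2 = (246 + 120) mod 360 = 6°
H3 = (246 + 240) mod 360 = 126°
Triadic = 246°, 6°, 126°


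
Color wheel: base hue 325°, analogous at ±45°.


Base hue: 325°
Left analog: (325 - 45) mod 360 = 280°
Right analog: (325 + 45) mod 360 = 10°
Analogous hues = 280° and 10°


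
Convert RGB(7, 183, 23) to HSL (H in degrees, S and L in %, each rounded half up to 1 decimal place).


Normalize: R'=7/255≈0.0275, G'=183/255≈0.7176, B'=23/255≈0.0902
Max=183/255, Min=7/255, Δ=Max-Min=176/255
L = (Max+Min)/2 = (183+7)/510 = 190/510 = 0.37254… → L = 37.3%
L ≤ 0.5 → S = Δ/(Max+Min) = 176/(183+7) = 176/190 = 0.92631… → S = 92.6%
(the 1/255 factors cancel in S and H, so raw channel differences can be used)
Max is G' → H = 60 × ((B-R)/Δ + 2) = 60 × ((23-7)/176 + 2)
  16/176 + 2 = 0.0909… + 2 = 2.0909…
  H = 60 × 2.0909… = 125.454…° → H = 125.5°
= HSL(125.5°, 92.6%, 37.3%)


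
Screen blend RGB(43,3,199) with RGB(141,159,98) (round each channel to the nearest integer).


Screen: C = 255 - (255-A)×(255-B)/255, rounded to nearest integer
R: 255 - (255-43)×(255-141)/255 = 255 - 24168/255 ≈ 255 - 94.776 = 160.224 → 160
G: 255 - (255-3)×(255-159)/255 = 255 - 24192/255 ≈ 255 - 94.871 = 160.129 → 160
B: 255 - (255-199)×(255-98)/255 = 255 - 8792/255 ≈ 255 - 34.478 = 220.522 → 221
= RGB(160, 160, 221)


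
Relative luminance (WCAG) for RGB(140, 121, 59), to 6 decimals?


Linearize each channel (sRGB transfer function): c = v/255; c_lin = c/12.92 if c ≤ 0.04045, else ((c+0.055)/1.055)^2.4
  R: 140/255 ≈ 0.549020 > 0.04045 → ((0.549020+0.055)/1.055)^2.4 ≈ 0.262251
  G: 121/255 ≈ 0.474510 > 0.04045 → ((0.474510+0.055)/1.055)^2.4 ≈ 0.191202
  B: 59/255 ≈ 0.231373 > 0.04045 → ((0.231373+0.055)/1.055)^2.4 ≈ 0.043735
R_lin = 0.262251, G_lin = 0.191202, B_lin = 0.043735
L = 0.2126×R + 0.7152×G + 0.0722×B
L = 0.2126×0.262251 + 0.7152×0.191202 + 0.0722×0.043735
L ≈ 0.195660


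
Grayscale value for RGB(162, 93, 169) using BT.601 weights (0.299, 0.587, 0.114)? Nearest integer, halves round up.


Gray = 0.299×R + 0.587×G + 0.114×B
Gray = 0.299×162 + 0.587×93 + 0.114×169
Gray = 48.438 + 54.591 + 19.266
Gray = 122.295 → round half up → 122
Gray = 122


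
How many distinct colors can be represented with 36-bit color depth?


Colors = 2^bits = 2^36
= 68,719,476,736 colors


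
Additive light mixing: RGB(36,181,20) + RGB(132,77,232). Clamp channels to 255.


Additive: each channel = min(255, C₁+C₂)
R: 36+132 = 168 → 168
G: 181+77 = 258 → 255
B: 20+232 = 252 → 252
= RGB(168, 255, 252)


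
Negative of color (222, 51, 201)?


Invert: (255-R, 255-G, 255-B)
R: 255-222 = 33
G: 255-51 = 204
B: 255-201 = 54
= RGB(33, 204, 54)


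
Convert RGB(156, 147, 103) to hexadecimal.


R = 156 → 9C (hex)
G = 147 → 93 (hex)
B = 103 → 67 (hex)
Hex = #9C9367


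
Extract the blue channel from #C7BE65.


Color: #C7BE65
R = C7 = 199
G = BE = 190
B = 65 = 101
Blue = 101


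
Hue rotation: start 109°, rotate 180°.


New hue = (H + rotation) mod 360
New hue = (109 + 180) mod 360
= 289 mod 360
= 289°


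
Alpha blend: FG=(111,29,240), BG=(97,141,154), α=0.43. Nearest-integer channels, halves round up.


C = α×F + (1-α)×B, with 1-α = 0.57
R: 0.43×111 + 0.57×97 = 47.73 + 55.29 = 103.02 → 103
G: 0.43×29 + 0.57×141 = 12.47 + 80.37 = 92.84 → 93
B: 0.43×240 + 0.57×154 = 103.20 + 87.78 = 190.98 → 191
= RGB(103, 93, 191)


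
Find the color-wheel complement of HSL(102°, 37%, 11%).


Complement = opposite side of color wheel = hue + 180°
H' = (102 + 180) mod 360 = 282°
S and L unchanged.
= HSL(282°, 37%, 11%)


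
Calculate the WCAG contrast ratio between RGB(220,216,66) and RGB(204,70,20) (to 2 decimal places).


Linearize each sRGB channel c=v/255: c/12.92 if c ≤ 0.04045 else ((c+0.055)/1.055)^2.4
L = 0.2126×R_lin + 0.7152×G_lin + 0.0722×B_lin
Color 1 (220,216,66):
  R=220: 220/255≈0.8627 > 0.04045 → ((0.8627+0.055)/1.055)^2.4 ≈ 0.71569
  G=216: 216/255≈0.8471 > 0.04045 → ((0.8471+0.055)/1.055)^2.4 ≈ 0.68669
  B=66: 66/255≈0.2588 > 0.04045 → ((0.2588+0.055)/1.055)^2.4 ≈ 0.05448
  L1 = 0.2126×0.71569 + 0.7152×0.68669 + 0.0722×0.05448 ≈ 0.64721
Color 2 (204,70,20):
  R=204: 204/255≈0.8000 > 0.04045 → ((0.8000+0.055)/1.055)^2.4 ≈ 0.60383
  G=70: 70/255≈0.2745 > 0.04045 → ((0.2745+0.055)/1.055)^2.4 ≈ 0.06125
  B=20: 20/255≈0.0784 > 0.04045 → ((0.0784+0.055)/1.055)^2.4 ≈ 0.00700
  L2 = 0.2126×0.60383 + 0.7152×0.06125 + 0.0722×0.00700 ≈ 0.17268
Lighter = 0.64721, Darker = 0.17268
Ratio = (L_lighter + 0.05) / (L_darker + 0.05)
Ratio = (0.64721 + 0.05) / (0.17268 + 0.05) = 0.69721 / 0.22268 ≈ 3.1310
Ratio ≈ 3.13:1


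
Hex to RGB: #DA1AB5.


DA → 218 (R)
1A → 26 (G)
B5 → 181 (B)
= RGB(218, 26, 181)


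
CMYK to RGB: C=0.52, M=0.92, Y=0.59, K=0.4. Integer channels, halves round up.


R = 255 × (1-C) × (1-K) = 255 × 0.48 × 0.60 = 73.44 → 73
G = 255 × (1-M) × (1-K) = 255 × 0.08 × 0.60 = 12.24 → 12
B = 255 × (1-Y) × (1-K) = 255 × 0.41 × 0.60 = 62.73 → 63
= RGB(73, 12, 63)


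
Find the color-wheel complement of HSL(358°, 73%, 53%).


Complement = opposite side of color wheel = hue + 180°
H' = (358 + 180) mod 360 = 178°
S and L unchanged.
= HSL(178°, 73%, 53%)


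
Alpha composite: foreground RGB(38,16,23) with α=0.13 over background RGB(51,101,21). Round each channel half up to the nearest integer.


C = α×F + (1-α)×B, with 1-α = 0.87
R: 0.13×38 + 0.87×51 = 4.94 + 44.37 = 49.31 → 49
G: 0.13×16 + 0.87×101 = 2.08 + 87.87 = 89.95 → 90
B: 0.13×23 + 0.87×21 = 2.99 + 18.27 = 21.26 → 21
= RGB(49, 90, 21)


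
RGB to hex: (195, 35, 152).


R = 195 → C3 (hex)
G = 35 → 23 (hex)
B = 152 → 98 (hex)
Hex = #C32398


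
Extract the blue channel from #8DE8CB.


Color: #8DE8CB
R = 8D = 141
G = E8 = 232
B = CB = 203
Blue = 203


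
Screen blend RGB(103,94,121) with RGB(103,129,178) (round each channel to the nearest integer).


Screen: C = 255 - (255-A)×(255-B)/255, rounded to nearest integer
R: 255 - (255-103)×(255-103)/255 = 255 - 23104/255 ≈ 255 - 90.604 = 164.396 → 164
G: 255 - (255-94)×(255-129)/255 = 255 - 20286/255 ≈ 255 - 79.553 = 175.447 → 175
B: 255 - (255-121)×(255-178)/255 = 255 - 10318/255 ≈ 255 - 40.463 = 214.537 → 215
= RGB(164, 175, 215)


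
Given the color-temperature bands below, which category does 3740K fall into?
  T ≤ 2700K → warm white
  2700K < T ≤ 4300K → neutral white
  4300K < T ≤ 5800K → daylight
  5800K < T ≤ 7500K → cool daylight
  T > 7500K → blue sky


Temperature: 3740K
2700K < 3740K ≤ 4300K → neutral white
Classification: neutral white


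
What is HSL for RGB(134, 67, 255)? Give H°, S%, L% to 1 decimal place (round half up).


Normalize: R'=134/255≈0.5255, G'=67/255≈0.2627, B'=255/255≈1.0000
Max=255/255, Min=67/255, Δ=Max-Min=188/255
L = (Max+Min)/2 = (255+67)/510 = 322/510 = 0.63137… → L = 63.1%
L > 0.5 → S = Δ/(2-Max-Min) = 188/(510-255-67) = 188/188 = 1 → S = 100.0%
(the 1/255 factors cancel in S and H, so raw channel differences can be used)
Max is B' → H = 60 × ((R-G)/Δ + 4) = 60 × ((134-67)/188 + 4)
  67/188 + 4 = 0.3563… + 4 = 4.3563…
  H = 60 × 4.3563… = 261.382…° → H = 261.4°
= HSL(261.4°, 100.0%, 63.1%)


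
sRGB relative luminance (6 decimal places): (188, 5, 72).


Linearize each channel (sRGB transfer function): c = v/255; c_lin = c/12.92 if c ≤ 0.04045, else ((c+0.055)/1.055)^2.4
  R: 188/255 ≈ 0.737255 > 0.04045 → ((0.737255+0.055)/1.055)^2.4 ≈ 0.502886
  G: 5/255 ≈ 0.019608 ≤ 0.04045 → 0.019608/12.92 ≈ 0.001518
  B: 72/255 ≈ 0.282353 > 0.04045 → ((0.282353+0.055)/1.055)^2.4 ≈ 0.064803
R_lin = 0.502886, G_lin = 0.001518, B_lin = 0.064803
L = 0.2126×R + 0.7152×G + 0.0722×B
L = 0.2126×0.502886 + 0.7152×0.001518 + 0.0722×0.064803
L ≈ 0.112678


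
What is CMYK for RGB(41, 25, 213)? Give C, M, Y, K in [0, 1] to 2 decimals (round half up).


R'=41/255≈0.1608, G'=25/255≈0.0980, B'=213/255≈0.8353
K = 1 - max(R',G',B') = 1 - 213/255 = 42/255 = 0.16470… → 0.16
(1-R'-K)/(1-K) simplifies to (max-R)/max with max = 213:
C = (213-41)/213 = 172/213 = 0.80751… → 0.81
M = (213-25)/213 = 188/213 = 0.88262… → 0.88
Y = (213-213)/213 = 0/213 = 0 → 0.00
= CMYK(0.81, 0.88, 0.00, 0.16)


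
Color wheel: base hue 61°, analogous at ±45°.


Base hue: 61°
Left analog: (61 - 45) mod 360 = 16°
Right analog: (61 + 45) mod 360 = 106°
Analogous hues = 16° and 106°


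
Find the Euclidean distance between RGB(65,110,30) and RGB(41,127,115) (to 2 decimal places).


d = √[(R₁-R₂)² + (G₁-G₂)² + (B₁-B₂)²]
d = √[(65-41)² + (110-127)² + (30-115)²]
d = √[576 + 289 + 7225]
d = √8090
d ≈ 89.94


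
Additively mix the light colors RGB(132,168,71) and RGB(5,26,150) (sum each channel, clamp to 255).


Additive: each channel = min(255, C₁+C₂)
R: 132+5 = 137 → 137
G: 168+26 = 194 → 194
B: 71+150 = 221 → 221
= RGB(137, 194, 221)


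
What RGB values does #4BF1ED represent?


4B → 75 (R)
F1 → 241 (G)
ED → 237 (B)
= RGB(75, 241, 237)


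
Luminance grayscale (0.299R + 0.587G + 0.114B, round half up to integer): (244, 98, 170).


Gray = 0.299×R + 0.587×G + 0.114×B
Gray = 0.299×244 + 0.587×98 + 0.114×170
Gray = 72.956 + 57.526 + 19.380
Gray = 149.862 → round half up → 150
Gray = 150


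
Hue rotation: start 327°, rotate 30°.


New hue = (H + rotation) mod 360
New hue = (327 + 30) mod 360
= 357 mod 360
= 357°


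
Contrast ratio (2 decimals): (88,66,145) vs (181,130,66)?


Linearize each sRGB channel c=v/255: c/12.92 if c ≤ 0.04045 else ((c+0.055)/1.055)^2.4
L = 0.2126×R_lin + 0.7152×G_lin + 0.0722×B_lin
Color 1 (88,66,145):
  R=88: 88/255≈0.3451 > 0.04045 → ((0.3451+0.055)/1.055)^2.4 ≈ 0.09759
  G=66: 66/255≈0.2588 > 0.04045 → ((0.2588+0.055)/1.055)^2.4 ≈ 0.05448
  B=145: 145/255≈0.5686 > 0.04045 → ((0.5686+0.055)/1.055)^2.4 ≈ 0.28315
  L1 = 0.2126×0.09759 + 0.7152×0.05448 + 0.0722×0.28315 ≈ 0.08015
Color 2 (181,130,66):
  R=181: 181/255≈0.7098 > 0.04045 → ((0.7098+0.055)/1.055)^2.4 ≈ 0.46208
  G=130: 130/255≈0.5098 > 0.04045 → ((0.5098+0.055)/1.055)^2.4 ≈ 0.22323
  B=66: 66/255≈0.2588 > 0.04045 → ((0.2588+0.055)/1.055)^2.4 ≈ 0.05448
  L2 = 0.2126×0.46208 + 0.7152×0.22323 + 0.0722×0.05448 ≈ 0.26182
Lighter = 0.26182, Darker = 0.08015
Ratio = (L_lighter + 0.05) / (L_darker + 0.05)
Ratio = (0.26182 + 0.05) / (0.08015 + 0.05) = 0.31182 / 0.13015 ≈ 2.3958
Ratio ≈ 2.40:1


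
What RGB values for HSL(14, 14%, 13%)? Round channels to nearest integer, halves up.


H=14°, S=0.14, L=0.13
C = (1-|2L-1|)×S = (1-|-0.74|)×0.14 = 0.0364
H' = H/60 = 14/60 ≈ 0.2333; X = C×(1-|H' mod 2 - 1|) ≈ 0.0085
m = L - C/2 = 0.13 - 0.0182 = 0.1118
Sector ⌊H'⌋ = 0 → (R',G',B') = (0.0364, ≈0.0085, 0.0)
RGB = ((R'+m)×255, (G'+m)×255, (B'+m)×255) = (37.791, 30.6748, 28.509)
Round half up → RGB(38, 31, 29)


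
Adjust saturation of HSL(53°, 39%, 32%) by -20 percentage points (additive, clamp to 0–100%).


Original S = 39%
Adjustment = -20 percentage points
New S = 39 + (-20) = 19
Clamp to [0, 100] → 19
= HSL(53°, 19%, 32%)


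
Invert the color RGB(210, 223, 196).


Invert: (255-R, 255-G, 255-B)
R: 255-210 = 45
G: 255-223 = 32
B: 255-196 = 59
= RGB(45, 32, 59)


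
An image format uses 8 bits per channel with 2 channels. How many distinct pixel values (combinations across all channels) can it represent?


Total bits = 8 bits/channel × 2 channels = 16 bits
Distinct pixel values = 2^16
= 65,536 pixel values


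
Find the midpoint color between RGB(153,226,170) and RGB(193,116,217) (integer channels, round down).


Midpoint: each channel = ⌊(C₁+C₂)/2⌋
R: ⌊(153+193)/2⌋ = 173
G: ⌊(226+116)/2⌋ = 171
B: ⌊(170+217)/2⌋ = 193
= RGB(173, 171, 193)


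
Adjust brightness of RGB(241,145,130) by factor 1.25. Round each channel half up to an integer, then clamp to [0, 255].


Multiply each channel by 1.25, round half up, clamp to [0, 255]
R: 241×1.25 = 301.25 → round → 301 → clamp → 255
G: 145×1.25 = 181.25 → round → 181
B: 130×1.25 = 162.5 → round → 163
= RGB(255, 181, 163)


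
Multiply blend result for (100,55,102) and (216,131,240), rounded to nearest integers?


Multiply: C = A×B/255, rounded to nearest integer
R: 100×216/255 = 21600/255 ≈ 84.706 → 85
G: 55×131/255 = 7205/255 ≈ 28.255 → 28
B: 102×240/255 = 24480/255 ≈ 96.000 → 96
= RGB(85, 28, 96)


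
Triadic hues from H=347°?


Triadic: equally spaced at 120° intervals
H1 = 347°
H2 = (347 + 120) mod 360 = 107°
H3 = (347 + 240) mod 360 = 227°
Triadic = 347°, 107°, 227°


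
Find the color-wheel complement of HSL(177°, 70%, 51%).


Complement = opposite side of color wheel = hue + 180°
H' = (177 + 180) mod 360 = 357°
S and L unchanged.
= HSL(357°, 70%, 51%)


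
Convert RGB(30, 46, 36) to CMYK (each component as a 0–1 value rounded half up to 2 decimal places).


R'=30/255≈0.1176, G'=46/255≈0.1804, B'=36/255≈0.1412
K = 1 - max(R',G',B') = 1 - 46/255 = 209/255 = 0.81960… → 0.82
(1-R'-K)/(1-K) simplifies to (max-R)/max with max = 46:
C = (46-30)/46 = 16/46 = 0.34782… → 0.35
M = (46-46)/46 = 0/46 = 0 → 0.00
Y = (46-36)/46 = 10/46 = 0.21739… → 0.22
= CMYK(0.35, 0.00, 0.22, 0.82)


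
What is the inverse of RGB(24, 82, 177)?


Invert: (255-R, 255-G, 255-B)
R: 255-24 = 231
G: 255-82 = 173
B: 255-177 = 78
= RGB(231, 173, 78)


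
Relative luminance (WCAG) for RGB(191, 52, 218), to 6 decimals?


Linearize each channel (sRGB transfer function): c = v/255; c_lin = c/12.92 if c ≤ 0.04045, else ((c+0.055)/1.055)^2.4
  R: 191/255 ≈ 0.749020 > 0.04045 → ((0.749020+0.055)/1.055)^2.4 ≈ 0.520996
  G: 52/255 ≈ 0.203922 > 0.04045 → ((0.203922+0.055)/1.055)^2.4 ≈ 0.034340
  B: 218/255 ≈ 0.854902 > 0.04045 → ((0.854902+0.055)/1.055)^2.4 ≈ 0.701102
R_lin = 0.520996, G_lin = 0.034340, B_lin = 0.701102
L = 0.2126×R + 0.7152×G + 0.0722×B
L = 0.2126×0.520996 + 0.7152×0.034340 + 0.0722×0.701102
L ≈ 0.185943


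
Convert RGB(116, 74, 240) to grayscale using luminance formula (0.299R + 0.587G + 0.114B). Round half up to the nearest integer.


Gray = 0.299×R + 0.587×G + 0.114×B
Gray = 0.299×116 + 0.587×74 + 0.114×240
Gray = 34.684 + 43.438 + 27.360
Gray = 105.482 → round half up → 105
Gray = 105


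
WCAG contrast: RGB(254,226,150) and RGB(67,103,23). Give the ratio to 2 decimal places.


Linearize each sRGB channel c=v/255: c/12.92 if c ≤ 0.04045 else ((c+0.055)/1.055)^2.4
L = 0.2126×R_lin + 0.7152×G_lin + 0.0722×B_lin
Color 1 (254,226,150):
  R=254: 254/255≈0.9961 > 0.04045 → ((0.9961+0.055)/1.055)^2.4 ≈ 0.99110
  G=226: 226/255≈0.8863 > 0.04045 → ((0.8863+0.055)/1.055)^2.4 ≈ 0.76052
  B=150: 150/255≈0.5882 > 0.04045 → ((0.5882+0.055)/1.055)^2.4 ≈ 0.30499
  L1 = 0.2126×0.99110 + 0.7152×0.76052 + 0.0722×0.30499 ≈ 0.77666
Color 2 (67,103,23):
  R=67: 67/255≈0.2627 > 0.04045 → ((0.2627+0.055)/1.055)^2.4 ≈ 0.05613
  G=103: 103/255≈0.4039 > 0.04045 → ((0.4039+0.055)/1.055)^2.4 ≈ 0.13563
  B=23: 23/255≈0.0902 > 0.04045 → ((0.0902+0.055)/1.055)^2.4 ≈ 0.00857
  L2 = 0.2126×0.05613 + 0.7152×0.13563 + 0.0722×0.00857 ≈ 0.10956
Lighter = 0.77666, Darker = 0.10956
Ratio = (L_lighter + 0.05) / (L_darker + 0.05)
Ratio = (0.77666 + 0.05) / (0.10956 + 0.05) = 0.82666 / 0.15956 ≈ 5.1810
Ratio ≈ 5.18:1


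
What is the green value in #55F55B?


Color: #55F55B
R = 55 = 85
G = F5 = 245
B = 5B = 91
Green = 245


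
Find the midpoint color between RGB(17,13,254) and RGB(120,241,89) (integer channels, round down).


Midpoint: each channel = ⌊(C₁+C₂)/2⌋
R: ⌊(17+120)/2⌋ = 68
G: ⌊(13+241)/2⌋ = 127
B: ⌊(254+89)/2⌋ = 171
= RGB(68, 127, 171)


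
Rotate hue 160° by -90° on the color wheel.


New hue = (H + rotation) mod 360
New hue = (160 -90) mod 360
= 70 mod 360
= 70°


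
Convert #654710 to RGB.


65 → 101 (R)
47 → 71 (G)
10 → 16 (B)
= RGB(101, 71, 16)


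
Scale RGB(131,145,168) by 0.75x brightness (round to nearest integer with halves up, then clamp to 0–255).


Multiply each channel by 0.75, round half up, clamp to [0, 255]
R: 131×0.75 = 98.25 → round → 98
G: 145×0.75 = 108.75 → round → 109
B: 168×0.75 = 126
= RGB(98, 109, 126)


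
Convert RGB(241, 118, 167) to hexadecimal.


R = 241 → F1 (hex)
G = 118 → 76 (hex)
B = 167 → A7 (hex)
Hex = #F176A7


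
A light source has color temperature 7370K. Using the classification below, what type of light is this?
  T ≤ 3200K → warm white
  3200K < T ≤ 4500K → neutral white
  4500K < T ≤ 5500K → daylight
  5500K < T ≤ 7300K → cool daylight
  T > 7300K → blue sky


Temperature: 7370K
7370K > 7300K → blue sky
Classification: blue sky


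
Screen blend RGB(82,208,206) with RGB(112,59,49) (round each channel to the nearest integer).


Screen: C = 255 - (255-A)×(255-B)/255, rounded to nearest integer
R: 255 - (255-82)×(255-112)/255 = 255 - 24739/255 ≈ 255 - 97.016 = 157.984 → 158
G: 255 - (255-208)×(255-59)/255 = 255 - 9212/255 ≈ 255 - 36.125 = 218.875 → 219
B: 255 - (255-206)×(255-49)/255 = 255 - 10094/255 ≈ 255 - 39.584 = 215.416 → 215
= RGB(158, 219, 215)


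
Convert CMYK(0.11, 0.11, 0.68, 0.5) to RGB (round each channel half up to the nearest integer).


R = 255 × (1-C) × (1-K) = 255 × 0.89 × 0.50 = 113.475 → 113
G = 255 × (1-M) × (1-K) = 255 × 0.89 × 0.50 = 113.475 → 113
B = 255 × (1-Y) × (1-K) = 255 × 0.32 × 0.50 = 40.8 → 41
= RGB(113, 113, 41)


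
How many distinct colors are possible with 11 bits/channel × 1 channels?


Total bits = 11 bits/channel × 1 channels = 11 bits
Distinct colors = 2^11
= 2,048 colors


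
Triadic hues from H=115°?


Triadic: equally spaced at 120° intervals
H1 = 115°
H2 = (115 + 120) mod 360 = 235°
H3 = (115 + 240) mod 360 = 355°
Triadic = 115°, 235°, 355°


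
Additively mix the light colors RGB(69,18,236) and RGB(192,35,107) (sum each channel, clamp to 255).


Additive: each channel = min(255, C₁+C₂)
R: 69+192 = 261 → 255
G: 18+35 = 53 → 53
B: 236+107 = 343 → 255
= RGB(255, 53, 255)


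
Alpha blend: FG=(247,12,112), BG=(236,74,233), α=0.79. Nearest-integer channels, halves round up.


C = α×F + (1-α)×B, with 1-α = 0.21
R: 0.79×247 + 0.21×236 = 195.13 + 49.56 = 244.69 → 245
G: 0.79×12 + 0.21×74 = 9.48 + 15.54 = 25.02 → 25
B: 0.79×112 + 0.21×233 = 88.48 + 48.93 = 137.41 → 137
= RGB(245, 25, 137)


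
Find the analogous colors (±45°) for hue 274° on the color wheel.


Base hue: 274°
Left analog: (274 - 45) mod 360 = 229°
Right analog: (274 + 45) mod 360 = 319°
Analogous hues = 229° and 319°


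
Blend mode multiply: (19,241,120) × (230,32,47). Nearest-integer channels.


Multiply: C = A×B/255, rounded to nearest integer
R: 19×230/255 = 4370/255 ≈ 17.137 → 17
G: 241×32/255 = 7712/255 ≈ 30.243 → 30
B: 120×47/255 = 5640/255 ≈ 22.118 → 22
= RGB(17, 30, 22)


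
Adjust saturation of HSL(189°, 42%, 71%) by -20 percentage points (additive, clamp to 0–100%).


Original S = 42%
Adjustment = -20 percentage points
New S = 42 + (-20) = 22
Clamp to [0, 100] → 22
= HSL(189°, 22%, 71%)


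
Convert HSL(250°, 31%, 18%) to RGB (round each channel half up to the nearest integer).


H=250°, S=0.31, L=0.18
C = (1-|2L-1|)×S = (1-|-0.64|)×0.31 = 0.1116
H' = H/60 = 250/60 ≈ 4.1667; X = C×(1-|H' mod 2 - 1|) = 0.0186
m = L - C/2 = 0.18 - 0.0558 = 0.1242
Sector ⌊H'⌋ = 4 → (R',G',B') = (0.0186, 0.0, 0.1116)
RGB = ((R'+m)×255, (G'+m)×255, (B'+m)×255) = (36.414, 31.671, 60.129)
Round half up → RGB(36, 32, 60)


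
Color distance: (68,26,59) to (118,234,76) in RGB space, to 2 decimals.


d = √[(R₁-R₂)² + (G₁-G₂)² + (B₁-B₂)²]
d = √[(68-118)² + (26-234)² + (59-76)²]
d = √[2500 + 43264 + 289]
d = √46053
d ≈ 214.60


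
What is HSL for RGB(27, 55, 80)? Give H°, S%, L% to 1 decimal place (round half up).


Normalize: R'=27/255≈0.1059, G'=55/255≈0.2157, B'=80/255≈0.3137
Max=80/255, Min=27/255, Δ=Max-Min=53/255
L = (Max+Min)/2 = (80+27)/510 = 107/510 = 0.20980… → L = 21.0%
L ≤ 0.5 → S = Δ/(Max+Min) = 53/(80+27) = 53/107 = 0.49532… → S = 49.5%
(the 1/255 factors cancel in S and H, so raw channel differences can be used)
Max is B' → H = 60 × ((R-G)/Δ + 4) = 60 × ((27-55)/53 + 4)
  -28/53 + 4 = -0.5283… + 4 = 3.4716…
  H = 60 × 3.4716… = 208.301…° → H = 208.3°
= HSL(208.3°, 49.5%, 21.0%)


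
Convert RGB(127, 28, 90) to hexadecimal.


R = 127 → 7F (hex)
G = 28 → 1C (hex)
B = 90 → 5A (hex)
Hex = #7F1C5A


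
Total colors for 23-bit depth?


Colors = 2^bits = 2^23
= 8,388,608 colors


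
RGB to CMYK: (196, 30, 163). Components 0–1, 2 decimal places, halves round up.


R'=196/255≈0.7686, G'=30/255≈0.1176, B'=163/255≈0.6392
K = 1 - max(R',G',B') = 1 - 196/255 = 59/255 = 0.23137… → 0.23
(1-R'-K)/(1-K) simplifies to (max-R)/max with max = 196:
C = (196-196)/196 = 0/196 = 0 → 0.00
M = (196-30)/196 = 166/196 = 0.84693… → 0.85
Y = (196-163)/196 = 33/196 = 0.16836… → 0.17
= CMYK(0.00, 0.85, 0.17, 0.23)


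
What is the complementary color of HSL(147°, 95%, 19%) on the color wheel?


Complement = opposite side of color wheel = hue + 180°
H' = (147 + 180) mod 360 = 327°
S and L unchanged.
= HSL(327°, 95%, 19%)


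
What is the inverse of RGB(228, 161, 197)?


Invert: (255-R, 255-G, 255-B)
R: 255-228 = 27
G: 255-161 = 94
B: 255-197 = 58
= RGB(27, 94, 58)


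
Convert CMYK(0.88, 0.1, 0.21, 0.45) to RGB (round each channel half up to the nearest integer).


R = 255 × (1-C) × (1-K) = 255 × 0.12 × 0.55 = 16.83 → 17
G = 255 × (1-M) × (1-K) = 255 × 0.90 × 0.55 = 126.225 → 126
B = 255 × (1-Y) × (1-K) = 255 × 0.79 × 0.55 = 110.7975 → 111
= RGB(17, 126, 111)


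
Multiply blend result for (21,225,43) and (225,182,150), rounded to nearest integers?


Multiply: C = A×B/255, rounded to nearest integer
R: 21×225/255 = 4725/255 ≈ 18.529 → 19
G: 225×182/255 = 40950/255 ≈ 160.588 → 161
B: 43×150/255 = 6450/255 ≈ 25.294 → 25
= RGB(19, 161, 25)


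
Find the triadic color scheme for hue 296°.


Triadic: equally spaced at 120° intervals
H1 = 296°
H2 = (296 + 120) mod 360 = 56°
H3 = (296 + 240) mod 360 = 176°
Triadic = 296°, 56°, 176°


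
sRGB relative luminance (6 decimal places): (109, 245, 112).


Linearize each channel (sRGB transfer function): c = v/255; c_lin = c/12.92 if c ≤ 0.04045, else ((c+0.055)/1.055)^2.4
  R: 109/255 ≈ 0.427451 > 0.04045 → ((0.427451+0.055)/1.055)^2.4 ≈ 0.152926
  G: 245/255 ≈ 0.960784 > 0.04045 → ((0.960784+0.055)/1.055)^2.4 ≈ 0.913099
  B: 112/255 ≈ 0.439216 > 0.04045 → ((0.439216+0.055)/1.055)^2.4 ≈ 0.162029
R_lin = 0.152926, G_lin = 0.913099, B_lin = 0.162029
L = 0.2126×R + 0.7152×G + 0.0722×B
L = 0.2126×0.152926 + 0.7152×0.913099 + 0.0722×0.162029
L ≈ 0.697259


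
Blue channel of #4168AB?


Color: #4168AB
R = 41 = 65
G = 68 = 104
B = AB = 171
Blue = 171


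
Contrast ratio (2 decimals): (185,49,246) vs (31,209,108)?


Linearize each sRGB channel c=v/255: c/12.92 if c ≤ 0.04045 else ((c+0.055)/1.055)^2.4
L = 0.2126×R_lin + 0.7152×G_lin + 0.0722×B_lin
Color 1 (185,49,246):
  R=185: 185/255≈0.7255 > 0.04045 → ((0.7255+0.055)/1.055)^2.4 ≈ 0.48515
  G=49: 49/255≈0.1922 > 0.04045 → ((0.1922+0.055)/1.055)^2.4 ≈ 0.03071
  B=246: 246/255≈0.9647 > 0.04045 → ((0.9647+0.055)/1.055)^2.4 ≈ 0.92158
  L1 = 0.2126×0.48515 + 0.7152×0.03071 + 0.0722×0.92158 ≈ 0.19165
Color 2 (31,209,108):
  R=31: 31/255≈0.1216 > 0.04045 → ((0.1216+0.055)/1.055)^2.4 ≈ 0.01370
  G=209: 209/255≈0.8196 > 0.04045 → ((0.8196+0.055)/1.055)^2.4 ≈ 0.63760
  B=108: 108/255≈0.4235 > 0.04045 → ((0.4235+0.055)/1.055)^2.4 ≈ 0.14996
  L2 = 0.2126×0.01370 + 0.7152×0.63760 + 0.0722×0.14996 ≈ 0.46975
Lighter = 0.46975, Darker = 0.19165
Ratio = (L_lighter + 0.05) / (L_darker + 0.05)
Ratio = (0.46975 + 0.05) / (0.19165 + 0.05) = 0.51975 / 0.24165 ≈ 2.1509
Ratio ≈ 2.15:1


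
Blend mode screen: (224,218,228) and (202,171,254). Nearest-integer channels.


Screen: C = 255 - (255-A)×(255-B)/255, rounded to nearest integer
R: 255 - (255-224)×(255-202)/255 = 255 - 1643/255 ≈ 255 - 6.443 = 248.557 → 249
G: 255 - (255-218)×(255-171)/255 = 255 - 3108/255 ≈ 255 - 12.188 = 242.812 → 243
B: 255 - (255-228)×(255-254)/255 = 255 - 27/255 ≈ 255 - 0.106 = 254.894 → 255
= RGB(249, 243, 255)


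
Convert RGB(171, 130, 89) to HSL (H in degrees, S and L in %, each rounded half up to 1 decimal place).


Normalize: R'=171/255≈0.6706, G'=130/255≈0.5098, B'=89/255≈0.3490
Max=171/255, Min=89/255, Δ=Max-Min=82/255
L = (Max+Min)/2 = (171+89)/510 = 260/510 = 0.50980… → L = 51.0%
L > 0.5 → S = Δ/(2-Max-Min) = 82/(510-171-89) = 82/250 = 0.328 → S = 32.8%
(the 1/255 factors cancel in S and H, so raw channel differences can be used)
Max is R' → H = 60 × (((G-B)/Δ) mod 6) = 60 × (((130-89)/82) mod 6)
  41/82 = 0.5
  H = 60 × 0.5 = 30° → H = 30.0°
= HSL(30.0°, 32.8%, 51.0%)


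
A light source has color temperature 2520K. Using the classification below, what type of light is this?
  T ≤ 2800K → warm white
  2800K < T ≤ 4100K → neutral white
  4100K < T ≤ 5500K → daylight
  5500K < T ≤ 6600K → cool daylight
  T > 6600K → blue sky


Temperature: 2520K
2520K ≤ 2800K → warm white
Classification: warm white


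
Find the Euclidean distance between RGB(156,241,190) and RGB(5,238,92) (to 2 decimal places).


d = √[(R₁-R₂)² + (G₁-G₂)² + (B₁-B₂)²]
d = √[(156-5)² + (241-238)² + (190-92)²]
d = √[22801 + 9 + 9604]
d = √32414
d ≈ 180.04


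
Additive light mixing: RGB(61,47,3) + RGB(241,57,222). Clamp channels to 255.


Additive: each channel = min(255, C₁+C₂)
R: 61+241 = 302 → 255
G: 47+57 = 104 → 104
B: 3+222 = 225 → 225
= RGB(255, 104, 225)


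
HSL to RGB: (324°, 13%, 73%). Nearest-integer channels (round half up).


H=324°, S=0.13, L=0.73
C = (1-|2L-1|)×S = (1-|0.46|)×0.13 = 0.0702
H' = H/60 = 324/60 ≈ 5.4000; X = C×(1-|H' mod 2 - 1|) = 0.04212
m = L - C/2 = 0.73 - 0.0351 = 0.6949
Sector ⌊H'⌋ = 5 → (R',G',B') = (0.0702, 0.0, 0.04212)
RGB = ((R'+m)×255, (G'+m)×255, (B'+m)×255) = (195.1005, 177.1995, 187.9401)
Round half up → RGB(195, 177, 188)


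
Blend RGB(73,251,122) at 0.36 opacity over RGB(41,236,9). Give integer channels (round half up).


C = α×F + (1-α)×B, with 1-α = 0.64
R: 0.36×73 + 0.64×41 = 26.28 + 26.24 = 52.52 → 53
G: 0.36×251 + 0.64×236 = 90.36 + 151.04 = 241.40 → 241
B: 0.36×122 + 0.64×9 = 43.92 + 5.76 = 49.68 → 50
= RGB(53, 241, 50)


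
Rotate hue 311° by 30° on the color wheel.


New hue = (H + rotation) mod 360
New hue = (311 + 30) mod 360
= 341 mod 360
= 341°


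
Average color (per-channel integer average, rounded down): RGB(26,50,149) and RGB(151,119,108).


Midpoint: each channel = ⌊(C₁+C₂)/2⌋
R: ⌊(26+151)/2⌋ = 88
G: ⌊(50+119)/2⌋ = 84
B: ⌊(149+108)/2⌋ = 128
= RGB(88, 84, 128)


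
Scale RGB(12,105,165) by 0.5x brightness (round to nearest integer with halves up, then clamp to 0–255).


Multiply each channel by 0.5, round half up, clamp to [0, 255]
R: 12×0.5 = 6
G: 105×0.5 = 52.5 → round → 53
B: 165×0.5 = 82.5 → round → 83
= RGB(6, 53, 83)


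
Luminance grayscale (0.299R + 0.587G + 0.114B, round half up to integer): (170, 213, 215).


Gray = 0.299×R + 0.587×G + 0.114×B
Gray = 0.299×170 + 0.587×213 + 0.114×215
Gray = 50.830 + 125.031 + 24.510
Gray = 200.371 → round half up → 200
Gray = 200


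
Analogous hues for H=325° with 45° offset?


Base hue: 325°
Left analog: (325 - 45) mod 360 = 280°
Right analog: (325 + 45) mod 360 = 10°
Analogous hues = 280° and 10°


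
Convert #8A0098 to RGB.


8A → 138 (R)
00 → 0 (G)
98 → 152 (B)
= RGB(138, 0, 152)


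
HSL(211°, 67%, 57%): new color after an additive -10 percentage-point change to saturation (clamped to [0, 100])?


Original S = 67%
Adjustment = -10 percentage points
New S = 67 + (-10) = 57
Clamp to [0, 100] → 57
= HSL(211°, 57%, 57%)


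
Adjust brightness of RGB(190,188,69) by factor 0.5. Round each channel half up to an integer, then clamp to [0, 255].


Multiply each channel by 0.5, round half up, clamp to [0, 255]
R: 190×0.5 = 95
G: 188×0.5 = 94
B: 69×0.5 = 34.5 → round → 35
= RGB(95, 94, 35)


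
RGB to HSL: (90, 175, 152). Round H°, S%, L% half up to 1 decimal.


Normalize: R'=90/255≈0.3529, G'=175/255≈0.6863, B'=152/255≈0.5961
Max=175/255, Min=90/255, Δ=Max-Min=85/255
L = (Max+Min)/2 = (175+90)/510 = 265/510 = 0.51960… → L = 52.0%
L > 0.5 → S = Δ/(2-Max-Min) = 85/(510-175-90) = 85/245 = 0.34693… → S = 34.7%
(the 1/255 factors cancel in S and H, so raw channel differences can be used)
Max is G' → H = 60 × ((B-R)/Δ + 2) = 60 × ((152-90)/85 + 2)
  62/85 + 2 = 0.7294… + 2 = 2.7294…
  H = 60 × 2.7294… = 163.764…° → H = 163.8°
= HSL(163.8°, 34.7%, 52.0%)


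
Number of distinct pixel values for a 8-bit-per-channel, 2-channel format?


Total bits = 8 bits/channel × 2 channels = 16 bits
Distinct pixel values = 2^16
= 65,536 pixel values


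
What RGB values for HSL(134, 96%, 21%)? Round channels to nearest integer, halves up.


H=134°, S=0.96, L=0.21
C = (1-|2L-1|)×S = (1-|-0.58|)×0.96 = 0.4032
H' = H/60 = 134/60 ≈ 2.2333; X = C×(1-|H' mod 2 - 1|) = 0.09408
m = L - C/2 = 0.21 - 0.2016 = 0.0084
Sector ⌊H'⌋ = 2 → (R',G',B') = (0.0, 0.4032, 0.09408)
RGB = ((R'+m)×255, (G'+m)×255, (B'+m)×255) = (2.142, 104.958, 26.1324)
Round half up → RGB(2, 105, 26)


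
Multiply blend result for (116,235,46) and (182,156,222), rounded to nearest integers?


Multiply: C = A×B/255, rounded to nearest integer
R: 116×182/255 = 21112/255 ≈ 82.792 → 83
G: 235×156/255 = 36660/255 ≈ 143.765 → 144
B: 46×222/255 = 10212/255 ≈ 40.047 → 40
= RGB(83, 144, 40)


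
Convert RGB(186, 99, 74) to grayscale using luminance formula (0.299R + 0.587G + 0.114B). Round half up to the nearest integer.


Gray = 0.299×R + 0.587×G + 0.114×B
Gray = 0.299×186 + 0.587×99 + 0.114×74
Gray = 55.614 + 58.113 + 8.436
Gray = 122.163 → round half up → 122
Gray = 122


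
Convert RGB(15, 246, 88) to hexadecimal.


R = 15 → 0F (hex)
G = 246 → F6 (hex)
B = 88 → 58 (hex)
Hex = #0FF658


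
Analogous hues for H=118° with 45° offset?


Base hue: 118°
Left analog: (118 - 45) mod 360 = 73°
Right analog: (118 + 45) mod 360 = 163°
Analogous hues = 73° and 163°


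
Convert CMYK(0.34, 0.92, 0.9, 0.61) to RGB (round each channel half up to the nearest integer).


R = 255 × (1-C) × (1-K) = 255 × 0.66 × 0.39 = 65.637 → 66
G = 255 × (1-M) × (1-K) = 255 × 0.08 × 0.39 = 7.956 → 8
B = 255 × (1-Y) × (1-K) = 255 × 0.10 × 0.39 = 9.945 → 10
= RGB(66, 8, 10)


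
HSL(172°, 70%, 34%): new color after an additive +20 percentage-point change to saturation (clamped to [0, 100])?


Original S = 70%
Adjustment = +20 percentage points
New S = 70 + (20) = 90
Clamp to [0, 100] → 90
= HSL(172°, 90%, 34%)


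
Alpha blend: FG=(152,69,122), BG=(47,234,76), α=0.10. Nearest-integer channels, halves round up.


C = α×F + (1-α)×B, with 1-α = 0.90
R: 0.10×152 + 0.90×47 = 15.20 + 42.30 = 57.50 → 58
G: 0.10×69 + 0.90×234 = 6.90 + 210.60 = 217.50 → 218
B: 0.10×122 + 0.90×76 = 12.20 + 68.40 = 80.60 → 81
= RGB(58, 218, 81)


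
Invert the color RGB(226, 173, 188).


Invert: (255-R, 255-G, 255-B)
R: 255-226 = 29
G: 255-173 = 82
B: 255-188 = 67
= RGB(29, 82, 67)


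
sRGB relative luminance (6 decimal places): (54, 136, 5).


Linearize each channel (sRGB transfer function): c = v/255; c_lin = c/12.92 if c ≤ 0.04045, else ((c+0.055)/1.055)^2.4
  R: 54/255 ≈ 0.211765 > 0.04045 → ((0.211765+0.055)/1.055)^2.4 ≈ 0.036889
  G: 136/255 ≈ 0.533333 > 0.04045 → ((0.533333+0.055)/1.055)^2.4 ≈ 0.246201
  B: 5/255 ≈ 0.019608 ≤ 0.04045 → 0.019608/12.92 ≈ 0.001518
R_lin = 0.036889, G_lin = 0.246201, B_lin = 0.001518
L = 0.2126×R + 0.7152×G + 0.0722×B
L = 0.2126×0.036889 + 0.7152×0.246201 + 0.0722×0.001518
L ≈ 0.184035


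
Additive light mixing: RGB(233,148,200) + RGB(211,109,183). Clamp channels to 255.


Additive: each channel = min(255, C₁+C₂)
R: 233+211 = 444 → 255
G: 148+109 = 257 → 255
B: 200+183 = 383 → 255
= RGB(255, 255, 255)


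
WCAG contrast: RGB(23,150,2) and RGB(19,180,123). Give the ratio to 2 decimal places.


Linearize each sRGB channel c=v/255: c/12.92 if c ≤ 0.04045 else ((c+0.055)/1.055)^2.4
L = 0.2126×R_lin + 0.7152×G_lin + 0.0722×B_lin
Color 1 (23,150,2):
  R=23: 23/255≈0.0902 > 0.04045 → ((0.0902+0.055)/1.055)^2.4 ≈ 0.00857
  G=150: 150/255≈0.5882 > 0.04045 → ((0.5882+0.055)/1.055)^2.4 ≈ 0.30499
  B=2: 2/255≈0.0078 ≤ 0.04045 → 0.0078/12.92 ≈ 0.00061
  L1 = 0.2126×0.00857 + 0.7152×0.30499 + 0.0722×0.00061 ≈ 0.21999
Color 2 (19,180,123):
  R=19: 19/255≈0.0745 > 0.04045 → ((0.0745+0.055)/1.055)^2.4 ≈ 0.00651
  G=180: 180/255≈0.7059 > 0.04045 → ((0.7059+0.055)/1.055)^2.4 ≈ 0.45641
  B=123: 123/255≈0.4824 > 0.04045 → ((0.4824+0.055)/1.055)^2.4 ≈ 0.19807
  L2 = 0.2126×0.00651 + 0.7152×0.45641 + 0.0722×0.19807 ≈ 0.34211
Lighter = 0.34211, Darker = 0.21999
Ratio = (L_lighter + 0.05) / (L_darker + 0.05)
Ratio = (0.34211 + 0.05) / (0.21999 + 0.05) = 0.39211 / 0.26999 ≈ 1.4523
Ratio ≈ 1.45:1


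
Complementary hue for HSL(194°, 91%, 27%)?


Complement = opposite side of color wheel = hue + 180°
H' = (194 + 180) mod 360 = 14°
S and L unchanged.
= HSL(14°, 91%, 27%)


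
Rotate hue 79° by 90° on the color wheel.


New hue = (H + rotation) mod 360
New hue = (79 + 90) mod 360
= 169 mod 360
= 169°


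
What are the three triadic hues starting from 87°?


Triadic: equally spaced at 120° intervals
H1 = 87°
H2 = (87 + 120) mod 360 = 207°
H3 = (87 + 240) mod 360 = 327°
Triadic = 87°, 207°, 327°


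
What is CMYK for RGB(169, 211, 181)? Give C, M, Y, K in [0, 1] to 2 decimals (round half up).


R'=169/255≈0.6627, G'=211/255≈0.8275, B'=181/255≈0.7098
K = 1 - max(R',G',B') = 1 - 211/255 = 44/255 = 0.17254… → 0.17
(1-R'-K)/(1-K) simplifies to (max-R)/max with max = 211:
C = (211-169)/211 = 42/211 = 0.19905… → 0.20
M = (211-211)/211 = 0/211 = 0 → 0.00
Y = (211-181)/211 = 30/211 = 0.14218… → 0.14
= CMYK(0.20, 0.00, 0.14, 0.17)


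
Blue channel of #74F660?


Color: #74F660
R = 74 = 116
G = F6 = 246
B = 60 = 96
Blue = 96


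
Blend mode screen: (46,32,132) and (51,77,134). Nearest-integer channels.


Screen: C = 255 - (255-A)×(255-B)/255, rounded to nearest integer
R: 255 - (255-46)×(255-51)/255 = 255 - 42636/255 ≈ 255 - 167.200 = 87.800 → 88
G: 255 - (255-32)×(255-77)/255 = 255 - 39694/255 ≈ 255 - 155.663 = 99.337 → 99
B: 255 - (255-132)×(255-134)/255 = 255 - 14883/255 ≈ 255 - 58.365 = 196.635 → 197
= RGB(88, 99, 197)


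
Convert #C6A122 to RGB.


C6 → 198 (R)
A1 → 161 (G)
22 → 34 (B)
= RGB(198, 161, 34)


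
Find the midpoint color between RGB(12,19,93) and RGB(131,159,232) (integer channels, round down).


Midpoint: each channel = ⌊(C₁+C₂)/2⌋
R: ⌊(12+131)/2⌋ = 71
G: ⌊(19+159)/2⌋ = 89
B: ⌊(93+232)/2⌋ = 162
= RGB(71, 89, 162)


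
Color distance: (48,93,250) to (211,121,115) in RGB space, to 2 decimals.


d = √[(R₁-R₂)² + (G₁-G₂)² + (B₁-B₂)²]
d = √[(48-211)² + (93-121)² + (250-115)²]
d = √[26569 + 784 + 18225]
d = √45578
d ≈ 213.49


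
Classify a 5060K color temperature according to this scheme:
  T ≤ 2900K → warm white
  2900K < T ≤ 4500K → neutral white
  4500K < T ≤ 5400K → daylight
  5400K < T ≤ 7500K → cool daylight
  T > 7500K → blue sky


Temperature: 5060K
4500K < 5060K ≤ 5400K → daylight
Classification: daylight


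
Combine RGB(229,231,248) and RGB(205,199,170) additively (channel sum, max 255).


Additive: each channel = min(255, C₁+C₂)
R: 229+205 = 434 → 255
G: 231+199 = 430 → 255
B: 248+170 = 418 → 255
= RGB(255, 255, 255)


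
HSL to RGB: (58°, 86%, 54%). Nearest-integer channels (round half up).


H=58°, S=0.86, L=0.54
C = (1-|2L-1|)×S = (1-|0.08|)×0.86 = 0.7912
H' = H/60 = 58/60 ≈ 0.9667; X = C×(1-|H' mod 2 - 1|) ≈ 0.7648
m = L - C/2 = 0.54 - 0.3956 = 0.1444
Sector ⌊H'⌋ = 0 → (R',G',B') = (0.7912, ≈0.7648, 0.0)
RGB = ((R'+m)×255, (G'+m)×255, (B'+m)×255) = (238.578, 231.8528, 36.822)
Round half up → RGB(239, 232, 37)


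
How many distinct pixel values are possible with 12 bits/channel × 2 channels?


Total bits = 12 bits/channel × 2 channels = 24 bits
Distinct pixel values = 2^24
= 16,777,216 pixel values


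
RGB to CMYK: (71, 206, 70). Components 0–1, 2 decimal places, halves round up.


R'=71/255≈0.2784, G'=206/255≈0.8078, B'=70/255≈0.2745
K = 1 - max(R',G',B') = 1 - 206/255 = 49/255 = 0.19215… → 0.19
(1-R'-K)/(1-K) simplifies to (max-R)/max with max = 206:
C = (206-71)/206 = 135/206 = 0.65533… → 0.66
M = (206-206)/206 = 0/206 = 0 → 0.00
Y = (206-70)/206 = 136/206 = 0.66019… → 0.66
= CMYK(0.66, 0.00, 0.66, 0.19)


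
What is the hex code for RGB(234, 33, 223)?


R = 234 → EA (hex)
G = 33 → 21 (hex)
B = 223 → DF (hex)
Hex = #EA21DF


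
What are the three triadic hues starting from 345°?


Triadic: equally spaced at 120° intervals
H1 = 345°
H2 = (345 + 120) mod 360 = 105°
H3 = (345 + 240) mod 360 = 225°
Triadic = 345°, 105°, 225°


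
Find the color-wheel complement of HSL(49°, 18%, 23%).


Complement = opposite side of color wheel = hue + 180°
H' = (49 + 180) mod 360 = 229°
S and L unchanged.
= HSL(229°, 18%, 23%)


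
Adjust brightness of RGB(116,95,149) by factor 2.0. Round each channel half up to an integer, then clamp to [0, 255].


Multiply each channel by 2.0, round half up, clamp to [0, 255]
R: 116×2.0 = 232
G: 95×2.0 = 190
B: 149×2.0 = 298 → clamp → 255
= RGB(232, 190, 255)


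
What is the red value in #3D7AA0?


Color: #3D7AA0
R = 3D = 61
G = 7A = 122
B = A0 = 160
Red = 61


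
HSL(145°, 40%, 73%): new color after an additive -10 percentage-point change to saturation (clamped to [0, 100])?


Original S = 40%
Adjustment = -10 percentage points
New S = 40 + (-10) = 30
Clamp to [0, 100] → 30
= HSL(145°, 30%, 73%)


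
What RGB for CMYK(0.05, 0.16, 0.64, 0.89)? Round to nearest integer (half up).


R = 255 × (1-C) × (1-K) = 255 × 0.95 × 0.11 = 26.6475 → 27
G = 255 × (1-M) × (1-K) = 255 × 0.84 × 0.11 = 23.562 → 24
B = 255 × (1-Y) × (1-K) = 255 × 0.36 × 0.11 = 10.098 → 10
= RGB(27, 24, 10)


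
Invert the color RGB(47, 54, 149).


Invert: (255-R, 255-G, 255-B)
R: 255-47 = 208
G: 255-54 = 201
B: 255-149 = 106
= RGB(208, 201, 106)


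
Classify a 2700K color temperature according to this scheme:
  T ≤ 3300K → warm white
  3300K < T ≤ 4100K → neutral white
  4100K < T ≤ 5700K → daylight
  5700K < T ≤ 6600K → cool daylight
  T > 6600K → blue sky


Temperature: 2700K
2700K ≤ 3300K → warm white
Classification: warm white
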